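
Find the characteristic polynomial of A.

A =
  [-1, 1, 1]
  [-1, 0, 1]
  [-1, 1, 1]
x^3

Expanding det(x·I − A) (e.g. by cofactor expansion or by noting that A is similar to its Jordan form J, which has the same characteristic polynomial as A) gives
  χ_A(x) = x^3
which factors as x^3. The eigenvalues (with algebraic multiplicities) are λ = 0 with multiplicity 3.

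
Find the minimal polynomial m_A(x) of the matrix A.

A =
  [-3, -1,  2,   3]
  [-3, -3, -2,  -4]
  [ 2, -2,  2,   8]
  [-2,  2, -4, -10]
x^4 + 14*x^3 + 72*x^2 + 160*x + 128

The characteristic polynomial is χ_A(x) = (x + 2)*(x + 4)^3, so the eigenvalues are known. The minimal polynomial is
  m_A(x) = Π_λ (x − λ)^{k_λ}
where k_λ is the size of the *largest* Jordan block for λ (equivalently, the smallest k with (A − λI)^k v = 0 for every generalised eigenvector v of λ).

  λ = -4: largest Jordan block has size 3, contributing (x + 4)^3
  λ = -2: largest Jordan block has size 1, contributing (x + 2)

So m_A(x) = (x + 2)*(x + 4)^3 = x^4 + 14*x^3 + 72*x^2 + 160*x + 128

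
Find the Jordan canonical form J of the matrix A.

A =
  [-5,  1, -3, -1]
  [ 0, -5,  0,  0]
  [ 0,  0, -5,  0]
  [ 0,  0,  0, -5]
J_2(-5) ⊕ J_1(-5) ⊕ J_1(-5)

The characteristic polynomial is
  det(x·I − A) = x^4 + 20*x^3 + 150*x^2 + 500*x + 625 = (x + 5)^4

Eigenvalues and multiplicities (the geometric multiplicity of λ is n − rank(A − λI), which equals the number of Jordan blocks for λ):
  λ = -5: algebraic multiplicity = 4, geometric multiplicity = 3

Determining the block sizes for each eigenvalue:
  λ = -5: 3 blocks summing to 4 forces exactly one block of size 2 and the rest size 1 → block sizes [2, 1, 1]

Assembling the blocks gives a Jordan form
J =
  [-5,  1,  0,  0]
  [ 0, -5,  0,  0]
  [ 0,  0, -5,  0]
  [ 0,  0,  0, -5]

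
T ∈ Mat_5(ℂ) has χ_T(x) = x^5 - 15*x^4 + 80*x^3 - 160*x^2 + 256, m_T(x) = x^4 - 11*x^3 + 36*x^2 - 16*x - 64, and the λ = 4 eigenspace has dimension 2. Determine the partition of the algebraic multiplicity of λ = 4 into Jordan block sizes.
Block sizes for λ = 4: [3, 1]

Step 1 — from the characteristic polynomial, algebraic multiplicity of λ = 4 is 4. From dim ker(T − (4)·I) = 2, there are exactly 2 Jordan blocks for λ = 4.
Step 2 — from the minimal polynomial, the factor (x − 4)^3 tells us the largest block for λ = 4 has size 3.
Step 3 — with total size 4, 2 blocks, and largest block 3, the block sizes (in nonincreasing order) are [3, 1].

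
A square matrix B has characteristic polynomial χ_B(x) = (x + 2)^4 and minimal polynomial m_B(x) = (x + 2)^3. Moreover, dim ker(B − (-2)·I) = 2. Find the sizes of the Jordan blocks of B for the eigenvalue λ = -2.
Block sizes for λ = -2: [3, 1]

Step 1 — from the characteristic polynomial, algebraic multiplicity of λ = -2 is 4. From dim ker(B − (-2)·I) = 2, there are exactly 2 Jordan blocks for λ = -2.
Step 2 — from the minimal polynomial, the factor (x + 2)^3 tells us the largest block for λ = -2 has size 3.
Step 3 — with total size 4, 2 blocks, and largest block 3, the block sizes (in nonincreasing order) are [3, 1].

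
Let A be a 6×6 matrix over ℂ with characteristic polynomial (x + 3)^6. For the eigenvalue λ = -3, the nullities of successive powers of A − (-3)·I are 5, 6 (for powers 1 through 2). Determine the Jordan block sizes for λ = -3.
Block sizes for λ = -3: [2, 1, 1, 1, 1]

From the dimensions of kernels of powers, the number of Jordan blocks of size at least j is d_j − d_{j−1} where d_j = dim ker(N^j) (with d_0 = 0). Computing the differences gives [5, 1].
The number of blocks of size exactly k is (#blocks of size ≥ k) − (#blocks of size ≥ k + 1), so the partition is: 4 block(s) of size 1, 1 block(s) of size 2.
In nonincreasing order the block sizes are [2, 1, 1, 1, 1].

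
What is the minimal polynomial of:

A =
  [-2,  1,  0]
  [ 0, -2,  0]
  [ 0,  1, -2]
x^2 + 4*x + 4

The characteristic polynomial is χ_A(x) = (x + 2)^3, so the eigenvalues are known. The minimal polynomial is
  m_A(x) = Π_λ (x − λ)^{k_λ}
where k_λ is the size of the *largest* Jordan block for λ (equivalently, the smallest k with (A − λI)^k v = 0 for every generalised eigenvector v of λ).

  λ = -2: largest Jordan block has size 2, contributing (x + 2)^2

So m_A(x) = (x + 2)^2 = x^2 + 4*x + 4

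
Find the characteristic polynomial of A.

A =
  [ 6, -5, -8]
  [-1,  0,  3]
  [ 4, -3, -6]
x^3

Expanding det(x·I − A) (e.g. by cofactor expansion or by noting that A is similar to its Jordan form J, which has the same characteristic polynomial as A) gives
  χ_A(x) = x^3
which factors as x^3. The eigenvalues (with algebraic multiplicities) are λ = 0 with multiplicity 3.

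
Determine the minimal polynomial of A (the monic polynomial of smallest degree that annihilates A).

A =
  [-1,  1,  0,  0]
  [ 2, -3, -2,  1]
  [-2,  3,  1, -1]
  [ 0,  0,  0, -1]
x^3 + 3*x^2 + 3*x + 1

The characteristic polynomial is χ_A(x) = (x + 1)^4, so the eigenvalues are known. The minimal polynomial is
  m_A(x) = Π_λ (x − λ)^{k_λ}
where k_λ is the size of the *largest* Jordan block for λ (equivalently, the smallest k with (A − λI)^k v = 0 for every generalised eigenvector v of λ).

  λ = -1: largest Jordan block has size 3, contributing (x + 1)^3

So m_A(x) = (x + 1)^3 = x^3 + 3*x^2 + 3*x + 1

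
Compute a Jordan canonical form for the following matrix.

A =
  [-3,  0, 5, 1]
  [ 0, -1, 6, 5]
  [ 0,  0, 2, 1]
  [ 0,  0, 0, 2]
J_1(-3) ⊕ J_1(-1) ⊕ J_2(2)

The characteristic polynomial is
  det(x·I − A) = x^4 - 9*x^2 + 4*x + 12 = (x - 2)^2*(x + 1)*(x + 3)

Eigenvalues and multiplicities (the geometric multiplicity of λ is n − rank(A − λI), which equals the number of Jordan blocks for λ):
  λ = -3: algebraic multiplicity = 1, geometric multiplicity = 1
  λ = -1: algebraic multiplicity = 1, geometric multiplicity = 1
  λ = 2: algebraic multiplicity = 2, geometric multiplicity = 1

Determining the block sizes for each eigenvalue:
  λ = -3: one block (gm = 1), so the single block has size am = 1 → block sizes [1]
  λ = -1: one block (gm = 1), so the single block has size am = 1 → block sizes [1]
  λ = 2: one block (gm = 1), so the single block has size am = 2 → block sizes [2]

Assembling the blocks gives a Jordan form
J =
  [-3,  0, 0, 0]
  [ 0, -1, 0, 0]
  [ 0,  0, 2, 1]
  [ 0,  0, 0, 2]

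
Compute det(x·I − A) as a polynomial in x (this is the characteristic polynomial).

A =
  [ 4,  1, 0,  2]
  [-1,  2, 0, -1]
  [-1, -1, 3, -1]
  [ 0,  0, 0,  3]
x^4 - 12*x^3 + 54*x^2 - 108*x + 81

Expanding det(x·I − A) (e.g. by cofactor expansion or by noting that A is similar to its Jordan form J, which has the same characteristic polynomial as A) gives
  χ_A(x) = x^4 - 12*x^3 + 54*x^2 - 108*x + 81
which factors as (x - 3)^4. The eigenvalues (with algebraic multiplicities) are λ = 3 with multiplicity 4.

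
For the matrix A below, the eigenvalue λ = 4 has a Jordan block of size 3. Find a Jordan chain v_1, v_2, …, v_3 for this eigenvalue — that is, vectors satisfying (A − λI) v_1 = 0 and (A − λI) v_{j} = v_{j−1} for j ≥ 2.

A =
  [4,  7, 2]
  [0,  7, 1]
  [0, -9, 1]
A Jordan chain for λ = 4 of length 3:
v_1 = (3, 0, 0)ᵀ
v_2 = (7, 3, -9)ᵀ
v_3 = (0, 1, 0)ᵀ

Let N = A − (4)·I. We want v_3 with N^3 v_3 = 0 but N^2 v_3 ≠ 0; then v_{j-1} := N · v_j for j = 3, …, 2.

Pick v_3 = (0, 1, 0)ᵀ.
Then v_2 = N · v_3 = (7, 3, -9)ᵀ.
Then v_1 = N · v_2 = (3, 0, 0)ᵀ.

Sanity check: (A − (4)·I) v_1 = (0, 0, 0)ᵀ = 0. ✓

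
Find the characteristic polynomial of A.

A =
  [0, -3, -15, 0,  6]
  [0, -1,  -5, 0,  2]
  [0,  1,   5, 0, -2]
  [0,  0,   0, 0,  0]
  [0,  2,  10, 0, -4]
x^5

Expanding det(x·I − A) (e.g. by cofactor expansion or by noting that A is similar to its Jordan form J, which has the same characteristic polynomial as A) gives
  χ_A(x) = x^5
which factors as x^5. The eigenvalues (with algebraic multiplicities) are λ = 0 with multiplicity 5.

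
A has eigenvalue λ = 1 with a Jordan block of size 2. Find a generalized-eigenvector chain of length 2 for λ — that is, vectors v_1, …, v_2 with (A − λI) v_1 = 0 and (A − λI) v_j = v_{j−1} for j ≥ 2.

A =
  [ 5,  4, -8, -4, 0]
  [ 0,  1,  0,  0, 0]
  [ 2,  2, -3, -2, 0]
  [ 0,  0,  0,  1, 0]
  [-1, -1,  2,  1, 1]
A Jordan chain for λ = 1 of length 2:
v_1 = (4, 0, 2, 0, -1)ᵀ
v_2 = (1, 0, 0, 0, 0)ᵀ

Let N = A − (1)·I. We want v_2 with N^2 v_2 = 0 but N^1 v_2 ≠ 0; then v_{j-1} := N · v_j for j = 2, …, 2.

Pick v_2 = (1, 0, 0, 0, 0)ᵀ.
Then v_1 = N · v_2 = (4, 0, 2, 0, -1)ᵀ.

Sanity check: (A − (1)·I) v_1 = (0, 0, 0, 0, 0)ᵀ = 0. ✓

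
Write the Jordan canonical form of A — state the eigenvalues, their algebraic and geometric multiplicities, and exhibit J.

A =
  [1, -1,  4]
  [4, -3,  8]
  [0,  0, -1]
J_2(-1) ⊕ J_1(-1)

The characteristic polynomial is
  det(x·I − A) = x^3 + 3*x^2 + 3*x + 1 = (x + 1)^3

Eigenvalues and multiplicities (the geometric multiplicity of λ is n − rank(A − λI), which equals the number of Jordan blocks for λ):
  λ = -1: algebraic multiplicity = 3, geometric multiplicity = 2

Determining the block sizes for each eigenvalue:
  λ = -1: 2 blocks summing to 3 forces exactly one block of size 2 and the rest size 1 → block sizes [2, 1]

Assembling the blocks gives a Jordan form
J =
  [-1,  1,  0]
  [ 0, -1,  0]
  [ 0,  0, -1]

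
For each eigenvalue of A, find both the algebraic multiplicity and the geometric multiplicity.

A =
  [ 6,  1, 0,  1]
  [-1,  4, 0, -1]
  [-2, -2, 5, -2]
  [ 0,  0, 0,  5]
λ = 5: alg = 4, geom = 3

Step 1 — factor the characteristic polynomial to read off the algebraic multiplicities:
  χ_A(x) = (x - 5)^4

Step 2 — compute geometric multiplicities via the rank-nullity identity g(λ) = n − rank(A − λI):
  rank(A − (5)·I) = 1, so dim ker(A − (5)·I) = n − 1 = 3

Summary:
  λ = 5: algebraic multiplicity = 4, geometric multiplicity = 3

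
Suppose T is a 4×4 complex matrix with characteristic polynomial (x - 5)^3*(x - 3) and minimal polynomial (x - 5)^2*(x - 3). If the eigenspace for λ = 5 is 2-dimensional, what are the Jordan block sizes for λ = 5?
Block sizes for λ = 5: [2, 1]

Step 1 — from the characteristic polynomial, algebraic multiplicity of λ = 5 is 3. From dim ker(T − (5)·I) = 2, there are exactly 2 Jordan blocks for λ = 5.
Step 2 — from the minimal polynomial, the factor (x − 5)^2 tells us the largest block for λ = 5 has size 2.
Step 3 — with total size 3, 2 blocks, and largest block 2, the block sizes (in nonincreasing order) are [2, 1].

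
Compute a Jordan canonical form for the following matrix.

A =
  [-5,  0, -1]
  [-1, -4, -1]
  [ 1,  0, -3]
J_2(-4) ⊕ J_1(-4)

The characteristic polynomial is
  det(x·I − A) = x^3 + 12*x^2 + 48*x + 64 = (x + 4)^3

Eigenvalues and multiplicities (the geometric multiplicity of λ is n − rank(A − λI), which equals the number of Jordan blocks for λ):
  λ = -4: algebraic multiplicity = 3, geometric multiplicity = 2

Determining the block sizes for each eigenvalue:
  λ = -4: 2 blocks summing to 3 forces exactly one block of size 2 and the rest size 1 → block sizes [2, 1]

Assembling the blocks gives a Jordan form
J =
  [-4,  1,  0]
  [ 0, -4,  0]
  [ 0,  0, -4]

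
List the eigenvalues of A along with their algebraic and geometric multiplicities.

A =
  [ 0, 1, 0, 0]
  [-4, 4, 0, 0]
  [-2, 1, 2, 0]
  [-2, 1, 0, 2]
λ = 2: alg = 4, geom = 3

Step 1 — factor the characteristic polynomial to read off the algebraic multiplicities:
  χ_A(x) = (x - 2)^4

Step 2 — compute geometric multiplicities via the rank-nullity identity g(λ) = n − rank(A − λI):
  rank(A − (2)·I) = 1, so dim ker(A − (2)·I) = n − 1 = 3

Summary:
  λ = 2: algebraic multiplicity = 4, geometric multiplicity = 3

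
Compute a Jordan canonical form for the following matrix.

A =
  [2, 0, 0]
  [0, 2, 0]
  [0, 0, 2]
J_1(2) ⊕ J_1(2) ⊕ J_1(2)

The characteristic polynomial is
  det(x·I − A) = x^3 - 6*x^2 + 12*x - 8 = (x - 2)^3

Eigenvalues and multiplicities (the geometric multiplicity of λ is n − rank(A − λI), which equals the number of Jordan blocks for λ):
  λ = 2: algebraic multiplicity = 3, geometric multiplicity = 3

Determining the block sizes for each eigenvalue:
  λ = 2: gm = am = 3, so every block has size 1 → block sizes [1, 1, 1]

Assembling the blocks gives a Jordan form
J =
  [2, 0, 0]
  [0, 2, 0]
  [0, 0, 2]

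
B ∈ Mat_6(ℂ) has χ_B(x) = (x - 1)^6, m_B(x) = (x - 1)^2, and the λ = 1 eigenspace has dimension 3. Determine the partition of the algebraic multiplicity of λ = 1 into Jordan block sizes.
Block sizes for λ = 1: [2, 2, 2]

Step 1 — from the characteristic polynomial, algebraic multiplicity of λ = 1 is 6. From dim ker(B − (1)·I) = 3, there are exactly 3 Jordan blocks for λ = 1.
Step 2 — from the minimal polynomial, the factor (x − 1)^2 tells us the largest block for λ = 1 has size 2.
Step 3 — with total size 6, 3 blocks, and largest block 2, the block sizes (in nonincreasing order) are [2, 2, 2].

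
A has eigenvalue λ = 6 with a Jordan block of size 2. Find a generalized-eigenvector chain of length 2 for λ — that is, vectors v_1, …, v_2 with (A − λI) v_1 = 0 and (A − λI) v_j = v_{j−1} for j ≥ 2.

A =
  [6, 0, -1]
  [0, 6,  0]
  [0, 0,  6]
A Jordan chain for λ = 6 of length 2:
v_1 = (-1, 0, 0)ᵀ
v_2 = (0, 0, 1)ᵀ

Let N = A − (6)·I. We want v_2 with N^2 v_2 = 0 but N^1 v_2 ≠ 0; then v_{j-1} := N · v_j for j = 2, …, 2.

Pick v_2 = (0, 0, 1)ᵀ.
Then v_1 = N · v_2 = (-1, 0, 0)ᵀ.

Sanity check: (A − (6)·I) v_1 = (0, 0, 0)ᵀ = 0. ✓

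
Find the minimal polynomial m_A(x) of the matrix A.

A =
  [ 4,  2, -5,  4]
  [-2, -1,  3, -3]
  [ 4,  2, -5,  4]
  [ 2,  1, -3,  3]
x^3 - x^2

The characteristic polynomial is χ_A(x) = x^3*(x - 1), so the eigenvalues are known. The minimal polynomial is
  m_A(x) = Π_λ (x − λ)^{k_λ}
where k_λ is the size of the *largest* Jordan block for λ (equivalently, the smallest k with (A − λI)^k v = 0 for every generalised eigenvector v of λ).

  λ = 0: largest Jordan block has size 2, contributing (x − 0)^2
  λ = 1: largest Jordan block has size 1, contributing (x − 1)

So m_A(x) = x^2*(x - 1) = x^3 - x^2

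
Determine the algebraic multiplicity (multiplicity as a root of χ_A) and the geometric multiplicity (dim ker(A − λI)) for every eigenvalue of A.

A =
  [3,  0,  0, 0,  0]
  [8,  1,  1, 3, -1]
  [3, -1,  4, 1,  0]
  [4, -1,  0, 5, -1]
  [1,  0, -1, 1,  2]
λ = 3: alg = 5, geom = 2

Step 1 — factor the characteristic polynomial to read off the algebraic multiplicities:
  χ_A(x) = (x - 3)^5

Step 2 — compute geometric multiplicities via the rank-nullity identity g(λ) = n − rank(A − λI):
  rank(A − (3)·I) = 3, so dim ker(A − (3)·I) = n − 3 = 2

Summary:
  λ = 3: algebraic multiplicity = 5, geometric multiplicity = 2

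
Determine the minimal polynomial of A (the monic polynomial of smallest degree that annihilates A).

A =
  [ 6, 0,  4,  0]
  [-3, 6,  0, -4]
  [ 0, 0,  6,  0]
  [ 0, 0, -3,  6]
x^2 - 12*x + 36

The characteristic polynomial is χ_A(x) = (x - 6)^4, so the eigenvalues are known. The minimal polynomial is
  m_A(x) = Π_λ (x − λ)^{k_λ}
where k_λ is the size of the *largest* Jordan block for λ (equivalently, the smallest k with (A − λI)^k v = 0 for every generalised eigenvector v of λ).

  λ = 6: largest Jordan block has size 2, contributing (x − 6)^2

So m_A(x) = (x - 6)^2 = x^2 - 12*x + 36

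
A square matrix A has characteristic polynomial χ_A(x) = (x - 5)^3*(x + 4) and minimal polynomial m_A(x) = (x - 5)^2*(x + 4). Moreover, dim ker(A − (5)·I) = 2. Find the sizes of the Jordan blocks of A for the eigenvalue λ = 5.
Block sizes for λ = 5: [2, 1]

Step 1 — from the characteristic polynomial, algebraic multiplicity of λ = 5 is 3. From dim ker(A − (5)·I) = 2, there are exactly 2 Jordan blocks for λ = 5.
Step 2 — from the minimal polynomial, the factor (x − 5)^2 tells us the largest block for λ = 5 has size 2.
Step 3 — with total size 3, 2 blocks, and largest block 2, the block sizes (in nonincreasing order) are [2, 1].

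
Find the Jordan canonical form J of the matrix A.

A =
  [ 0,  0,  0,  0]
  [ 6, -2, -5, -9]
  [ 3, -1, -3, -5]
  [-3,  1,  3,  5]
J_3(0) ⊕ J_1(0)

The characteristic polynomial is
  det(x·I − A) = x^4

Eigenvalues and multiplicities (the geometric multiplicity of λ is n − rank(A − λI), which equals the number of Jordan blocks for λ):
  λ = 0: algebraic multiplicity = 4, geometric multiplicity = 2

Determining the block sizes for each eigenvalue:
  λ = 0: with am = 4 and gm = 2, the partition is not yet determined (e.g. several partitions of 4 into 2 parts exist). Let N = A − (0)·I. Computing rank(N^1) = 2, rank(N^2) = 1, rank(N^3) = 0; the number of blocks of size ≥ j is rank(N^{j−1}) − rank(N^j), giving [2, 1, 1]. So we have 1 block(s) of size 3, 1 block(s) of size 1 → block sizes [3, 1]

Assembling the blocks gives a Jordan form
J =
  [0, 1, 0, 0]
  [0, 0, 1, 0]
  [0, 0, 0, 0]
  [0, 0, 0, 0]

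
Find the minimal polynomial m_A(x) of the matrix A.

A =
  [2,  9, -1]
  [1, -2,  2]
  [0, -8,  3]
x^3 - 3*x^2 + 3*x - 1

The characteristic polynomial is χ_A(x) = (x - 1)^3, so the eigenvalues are known. The minimal polynomial is
  m_A(x) = Π_λ (x − λ)^{k_λ}
where k_λ is the size of the *largest* Jordan block for λ (equivalently, the smallest k with (A − λI)^k v = 0 for every generalised eigenvector v of λ).

  λ = 1: largest Jordan block has size 3, contributing (x − 1)^3

So m_A(x) = (x - 1)^3 = x^3 - 3*x^2 + 3*x - 1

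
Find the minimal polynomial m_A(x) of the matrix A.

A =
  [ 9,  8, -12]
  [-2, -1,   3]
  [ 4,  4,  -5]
x^2 - 2*x + 1

The characteristic polynomial is χ_A(x) = (x - 1)^3, so the eigenvalues are known. The minimal polynomial is
  m_A(x) = Π_λ (x − λ)^{k_λ}
where k_λ is the size of the *largest* Jordan block for λ (equivalently, the smallest k with (A − λI)^k v = 0 for every generalised eigenvector v of λ).

  λ = 1: largest Jordan block has size 2, contributing (x − 1)^2

So m_A(x) = (x - 1)^2 = x^2 - 2*x + 1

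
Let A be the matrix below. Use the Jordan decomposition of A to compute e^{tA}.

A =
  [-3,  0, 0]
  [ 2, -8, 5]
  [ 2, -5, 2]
e^{tA} =
  [exp(-3*t), 0, 0]
  [2*t*exp(-3*t), -5*t*exp(-3*t) + exp(-3*t), 5*t*exp(-3*t)]
  [2*t*exp(-3*t), -5*t*exp(-3*t), 5*t*exp(-3*t) + exp(-3*t)]

Strategy: write A = P · J · P⁻¹ where J is a Jordan canonical form, so e^{tA} = P · e^{tJ} · P⁻¹, and e^{tJ} can be computed block-by-block.

A has Jordan form
J =
  [-3,  1,  0]
  [ 0, -3,  0]
  [ 0,  0, -3]
(up to reordering of blocks).

Per-block formulas:
  For a 1×1 block at λ = -3: exp(t · [-3]) = [e^(-3t)].
  For a 2×2 Jordan block J_2(-3): exp(t · J_2(-3)) = e^(-3t)·(I + t·N), where N is the 2×2 nilpotent shift.

After assembling e^{tJ} and conjugating by P, we get:

e^{tA} =
  [exp(-3*t), 0, 0]
  [2*t*exp(-3*t), -5*t*exp(-3*t) + exp(-3*t), 5*t*exp(-3*t)]
  [2*t*exp(-3*t), -5*t*exp(-3*t), 5*t*exp(-3*t) + exp(-3*t)]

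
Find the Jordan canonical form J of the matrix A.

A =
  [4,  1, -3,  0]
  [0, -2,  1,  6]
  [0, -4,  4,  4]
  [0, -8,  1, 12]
J_3(4) ⊕ J_1(6)

The characteristic polynomial is
  det(x·I − A) = x^4 - 18*x^3 + 120*x^2 - 352*x + 384 = (x - 6)*(x - 4)^3

Eigenvalues and multiplicities (the geometric multiplicity of λ is n − rank(A − λI), which equals the number of Jordan blocks for λ):
  λ = 4: algebraic multiplicity = 3, geometric multiplicity = 1
  λ = 6: algebraic multiplicity = 1, geometric multiplicity = 1

Determining the block sizes for each eigenvalue:
  λ = 4: one block (gm = 1), so the single block has size am = 3 → block sizes [3]
  λ = 6: one block (gm = 1), so the single block has size am = 1 → block sizes [1]

Assembling the blocks gives a Jordan form
J =
  [4, 1, 0, 0]
  [0, 4, 1, 0]
  [0, 0, 4, 0]
  [0, 0, 0, 6]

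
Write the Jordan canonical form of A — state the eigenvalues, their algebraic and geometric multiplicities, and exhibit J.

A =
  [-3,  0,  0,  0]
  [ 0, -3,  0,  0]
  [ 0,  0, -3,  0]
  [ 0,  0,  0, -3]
J_1(-3) ⊕ J_1(-3) ⊕ J_1(-3) ⊕ J_1(-3)

The characteristic polynomial is
  det(x·I − A) = x^4 + 12*x^3 + 54*x^2 + 108*x + 81 = (x + 3)^4

Eigenvalues and multiplicities (the geometric multiplicity of λ is n − rank(A − λI), which equals the number of Jordan blocks for λ):
  λ = -3: algebraic multiplicity = 4, geometric multiplicity = 4

Determining the block sizes for each eigenvalue:
  λ = -3: gm = am = 4, so every block has size 1 → block sizes [1, 1, 1, 1]

Assembling the blocks gives a Jordan form
J =
  [-3,  0,  0,  0]
  [ 0, -3,  0,  0]
  [ 0,  0, -3,  0]
  [ 0,  0,  0, -3]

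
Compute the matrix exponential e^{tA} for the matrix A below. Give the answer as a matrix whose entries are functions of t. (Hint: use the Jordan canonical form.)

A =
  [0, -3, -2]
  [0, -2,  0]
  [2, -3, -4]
e^{tA} =
  [2*t*exp(-2*t) + exp(-2*t), -3*t*exp(-2*t), -2*t*exp(-2*t)]
  [0, exp(-2*t), 0]
  [2*t*exp(-2*t), -3*t*exp(-2*t), -2*t*exp(-2*t) + exp(-2*t)]

Strategy: write A = P · J · P⁻¹ where J is a Jordan canonical form, so e^{tA} = P · e^{tJ} · P⁻¹, and e^{tJ} can be computed block-by-block.

A has Jordan form
J =
  [-2,  1,  0]
  [ 0, -2,  0]
  [ 0,  0, -2]
(up to reordering of blocks).

Per-block formulas:
  For a 2×2 Jordan block J_2(-2): exp(t · J_2(-2)) = e^(-2t)·(I + t·N), where N is the 2×2 nilpotent shift.
  For a 1×1 block at λ = -2: exp(t · [-2]) = [e^(-2t)].

After assembling e^{tJ} and conjugating by P, we get:

e^{tA} =
  [2*t*exp(-2*t) + exp(-2*t), -3*t*exp(-2*t), -2*t*exp(-2*t)]
  [0, exp(-2*t), 0]
  [2*t*exp(-2*t), -3*t*exp(-2*t), -2*t*exp(-2*t) + exp(-2*t)]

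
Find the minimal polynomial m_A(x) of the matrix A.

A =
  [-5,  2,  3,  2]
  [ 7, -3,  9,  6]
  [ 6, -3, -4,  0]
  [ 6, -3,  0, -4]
x^3 + 12*x^2 + 48*x + 64

The characteristic polynomial is χ_A(x) = (x + 4)^4, so the eigenvalues are known. The minimal polynomial is
  m_A(x) = Π_λ (x − λ)^{k_λ}
where k_λ is the size of the *largest* Jordan block for λ (equivalently, the smallest k with (A − λI)^k v = 0 for every generalised eigenvector v of λ).

  λ = -4: largest Jordan block has size 3, contributing (x + 4)^3

So m_A(x) = (x + 4)^3 = x^3 + 12*x^2 + 48*x + 64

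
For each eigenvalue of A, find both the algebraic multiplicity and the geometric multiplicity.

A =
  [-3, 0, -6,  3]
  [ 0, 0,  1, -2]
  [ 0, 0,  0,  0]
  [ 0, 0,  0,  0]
λ = -3: alg = 1, geom = 1; λ = 0: alg = 3, geom = 2

Step 1 — factor the characteristic polynomial to read off the algebraic multiplicities:
  χ_A(x) = x^3*(x + 3)

Step 2 — compute geometric multiplicities via the rank-nullity identity g(λ) = n − rank(A − λI):
  rank(A − (-3)·I) = 3, so dim ker(A − (-3)·I) = n − 3 = 1
  rank(A − (0)·I) = 2, so dim ker(A − (0)·I) = n − 2 = 2

Summary:
  λ = -3: algebraic multiplicity = 1, geometric multiplicity = 1
  λ = 0: algebraic multiplicity = 3, geometric multiplicity = 2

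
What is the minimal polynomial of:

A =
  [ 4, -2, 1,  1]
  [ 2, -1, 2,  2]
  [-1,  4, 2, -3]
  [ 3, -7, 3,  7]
x^3 - 9*x^2 + 27*x - 27

The characteristic polynomial is χ_A(x) = (x - 3)^4, so the eigenvalues are known. The minimal polynomial is
  m_A(x) = Π_λ (x − λ)^{k_λ}
where k_λ is the size of the *largest* Jordan block for λ (equivalently, the smallest k with (A − λI)^k v = 0 for every generalised eigenvector v of λ).

  λ = 3: largest Jordan block has size 3, contributing (x − 3)^3

So m_A(x) = (x - 3)^3 = x^3 - 9*x^2 + 27*x - 27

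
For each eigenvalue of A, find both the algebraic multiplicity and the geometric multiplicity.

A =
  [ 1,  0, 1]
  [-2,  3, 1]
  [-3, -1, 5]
λ = 3: alg = 3, geom = 1

Step 1 — factor the characteristic polynomial to read off the algebraic multiplicities:
  χ_A(x) = (x - 3)^3

Step 2 — compute geometric multiplicities via the rank-nullity identity g(λ) = n − rank(A − λI):
  rank(A − (3)·I) = 2, so dim ker(A − (3)·I) = n − 2 = 1

Summary:
  λ = 3: algebraic multiplicity = 3, geometric multiplicity = 1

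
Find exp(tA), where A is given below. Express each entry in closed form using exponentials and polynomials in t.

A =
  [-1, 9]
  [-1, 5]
e^{tA} =
  [-3*t*exp(2*t) + exp(2*t), 9*t*exp(2*t)]
  [-t*exp(2*t), 3*t*exp(2*t) + exp(2*t)]

Strategy: write A = P · J · P⁻¹ where J is a Jordan canonical form, so e^{tA} = P · e^{tJ} · P⁻¹, and e^{tJ} can be computed block-by-block.

A has Jordan form
J =
  [2, 1]
  [0, 2]
(up to reordering of blocks).

Per-block formulas:
  For a 2×2 Jordan block J_2(2): exp(t · J_2(2)) = e^(2t)·(I + t·N), where N is the 2×2 nilpotent shift.

After assembling e^{tJ} and conjugating by P, we get:

e^{tA} =
  [-3*t*exp(2*t) + exp(2*t), 9*t*exp(2*t)]
  [-t*exp(2*t), 3*t*exp(2*t) + exp(2*t)]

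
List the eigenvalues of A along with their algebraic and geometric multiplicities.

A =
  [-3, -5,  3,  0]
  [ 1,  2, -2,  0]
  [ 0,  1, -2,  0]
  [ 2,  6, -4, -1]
λ = -1: alg = 4, geom = 2

Step 1 — factor the characteristic polynomial to read off the algebraic multiplicities:
  χ_A(x) = (x + 1)^4

Step 2 — compute geometric multiplicities via the rank-nullity identity g(λ) = n − rank(A − λI):
  rank(A − (-1)·I) = 2, so dim ker(A − (-1)·I) = n − 2 = 2

Summary:
  λ = -1: algebraic multiplicity = 4, geometric multiplicity = 2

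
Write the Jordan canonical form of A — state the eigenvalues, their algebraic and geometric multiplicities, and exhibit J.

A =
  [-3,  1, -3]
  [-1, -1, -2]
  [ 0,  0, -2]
J_3(-2)

The characteristic polynomial is
  det(x·I − A) = x^3 + 6*x^2 + 12*x + 8 = (x + 2)^3

Eigenvalues and multiplicities (the geometric multiplicity of λ is n − rank(A − λI), which equals the number of Jordan blocks for λ):
  λ = -2: algebraic multiplicity = 3, geometric multiplicity = 1

Determining the block sizes for each eigenvalue:
  λ = -2: one block (gm = 1), so the single block has size am = 3 → block sizes [3]

Assembling the blocks gives a Jordan form
J =
  [-2,  1,  0]
  [ 0, -2,  1]
  [ 0,  0, -2]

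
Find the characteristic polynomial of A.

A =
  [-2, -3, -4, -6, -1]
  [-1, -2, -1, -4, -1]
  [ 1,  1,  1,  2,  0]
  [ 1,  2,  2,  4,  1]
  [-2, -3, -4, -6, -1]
x^5

Expanding det(x·I − A) (e.g. by cofactor expansion or by noting that A is similar to its Jordan form J, which has the same characteristic polynomial as A) gives
  χ_A(x) = x^5
which factors as x^5. The eigenvalues (with algebraic multiplicities) are λ = 0 with multiplicity 5.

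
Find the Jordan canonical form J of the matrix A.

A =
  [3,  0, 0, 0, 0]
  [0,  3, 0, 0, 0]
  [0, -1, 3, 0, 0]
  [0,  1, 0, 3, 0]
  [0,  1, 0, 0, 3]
J_2(3) ⊕ J_1(3) ⊕ J_1(3) ⊕ J_1(3)

The characteristic polynomial is
  det(x·I − A) = x^5 - 15*x^4 + 90*x^3 - 270*x^2 + 405*x - 243 = (x - 3)^5

Eigenvalues and multiplicities (the geometric multiplicity of λ is n − rank(A − λI), which equals the number of Jordan blocks for λ):
  λ = 3: algebraic multiplicity = 5, geometric multiplicity = 4

Determining the block sizes for each eigenvalue:
  λ = 3: 4 blocks summing to 5 forces exactly one block of size 2 and the rest size 1 → block sizes [2, 1, 1, 1]

Assembling the blocks gives a Jordan form
J =
  [3, 1, 0, 0, 0]
  [0, 3, 0, 0, 0]
  [0, 0, 3, 0, 0]
  [0, 0, 0, 3, 0]
  [0, 0, 0, 0, 3]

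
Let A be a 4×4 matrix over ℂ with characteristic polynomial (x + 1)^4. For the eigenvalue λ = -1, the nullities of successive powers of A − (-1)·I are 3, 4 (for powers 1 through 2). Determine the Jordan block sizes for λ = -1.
Block sizes for λ = -1: [2, 1, 1]

From the dimensions of kernels of powers, the number of Jordan blocks of size at least j is d_j − d_{j−1} where d_j = dim ker(N^j) (with d_0 = 0). Computing the differences gives [3, 1].
The number of blocks of size exactly k is (#blocks of size ≥ k) − (#blocks of size ≥ k + 1), so the partition is: 2 block(s) of size 1, 1 block(s) of size 2.
In nonincreasing order the block sizes are [2, 1, 1].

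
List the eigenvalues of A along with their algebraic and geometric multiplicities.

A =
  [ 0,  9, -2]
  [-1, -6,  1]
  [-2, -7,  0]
λ = -2: alg = 3, geom = 1

Step 1 — factor the characteristic polynomial to read off the algebraic multiplicities:
  χ_A(x) = (x + 2)^3

Step 2 — compute geometric multiplicities via the rank-nullity identity g(λ) = n − rank(A − λI):
  rank(A − (-2)·I) = 2, so dim ker(A − (-2)·I) = n − 2 = 1

Summary:
  λ = -2: algebraic multiplicity = 3, geometric multiplicity = 1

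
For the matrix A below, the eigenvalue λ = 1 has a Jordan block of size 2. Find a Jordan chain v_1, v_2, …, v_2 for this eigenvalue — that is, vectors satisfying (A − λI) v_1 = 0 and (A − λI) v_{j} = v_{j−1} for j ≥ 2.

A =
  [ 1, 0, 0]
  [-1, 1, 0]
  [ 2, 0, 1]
A Jordan chain for λ = 1 of length 2:
v_1 = (0, -1, 2)ᵀ
v_2 = (1, 0, 0)ᵀ

Let N = A − (1)·I. We want v_2 with N^2 v_2 = 0 but N^1 v_2 ≠ 0; then v_{j-1} := N · v_j for j = 2, …, 2.

Pick v_2 = (1, 0, 0)ᵀ.
Then v_1 = N · v_2 = (0, -1, 2)ᵀ.

Sanity check: (A − (1)·I) v_1 = (0, 0, 0)ᵀ = 0. ✓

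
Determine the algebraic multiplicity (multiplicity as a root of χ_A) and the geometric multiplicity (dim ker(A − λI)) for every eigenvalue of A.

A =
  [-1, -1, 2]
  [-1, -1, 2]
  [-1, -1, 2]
λ = 0: alg = 3, geom = 2

Step 1 — factor the characteristic polynomial to read off the algebraic multiplicities:
  χ_A(x) = x^3

Step 2 — compute geometric multiplicities via the rank-nullity identity g(λ) = n − rank(A − λI):
  rank(A − (0)·I) = 1, so dim ker(A − (0)·I) = n − 1 = 2

Summary:
  λ = 0: algebraic multiplicity = 3, geometric multiplicity = 2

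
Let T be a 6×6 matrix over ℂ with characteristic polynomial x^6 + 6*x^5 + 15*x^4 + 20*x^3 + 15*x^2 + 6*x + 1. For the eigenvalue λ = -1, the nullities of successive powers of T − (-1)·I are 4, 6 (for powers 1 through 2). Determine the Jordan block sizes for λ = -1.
Block sizes for λ = -1: [2, 2, 1, 1]

From the dimensions of kernels of powers, the number of Jordan blocks of size at least j is d_j − d_{j−1} where d_j = dim ker(N^j) (with d_0 = 0). Computing the differences gives [4, 2].
The number of blocks of size exactly k is (#blocks of size ≥ k) − (#blocks of size ≥ k + 1), so the partition is: 2 block(s) of size 1, 2 block(s) of size 2.
In nonincreasing order the block sizes are [2, 2, 1, 1].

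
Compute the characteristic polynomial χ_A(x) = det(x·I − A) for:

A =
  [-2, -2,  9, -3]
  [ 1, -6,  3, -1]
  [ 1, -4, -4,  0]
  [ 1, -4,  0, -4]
x^4 + 16*x^3 + 96*x^2 + 256*x + 256

Expanding det(x·I − A) (e.g. by cofactor expansion or by noting that A is similar to its Jordan form J, which has the same characteristic polynomial as A) gives
  χ_A(x) = x^4 + 16*x^3 + 96*x^2 + 256*x + 256
which factors as (x + 4)^4. The eigenvalues (with algebraic multiplicities) are λ = -4 with multiplicity 4.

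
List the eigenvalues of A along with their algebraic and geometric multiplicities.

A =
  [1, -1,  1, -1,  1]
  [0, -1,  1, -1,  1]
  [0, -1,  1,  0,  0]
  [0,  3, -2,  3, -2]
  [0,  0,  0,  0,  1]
λ = 1: alg = 5, geom = 3

Step 1 — factor the characteristic polynomial to read off the algebraic multiplicities:
  χ_A(x) = (x - 1)^5

Step 2 — compute geometric multiplicities via the rank-nullity identity g(λ) = n − rank(A − λI):
  rank(A − (1)·I) = 2, so dim ker(A − (1)·I) = n − 2 = 3

Summary:
  λ = 1: algebraic multiplicity = 5, geometric multiplicity = 3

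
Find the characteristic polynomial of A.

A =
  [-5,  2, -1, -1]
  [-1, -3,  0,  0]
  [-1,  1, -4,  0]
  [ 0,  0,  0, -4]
x^4 + 16*x^3 + 96*x^2 + 256*x + 256

Expanding det(x·I − A) (e.g. by cofactor expansion or by noting that A is similar to its Jordan form J, which has the same characteristic polynomial as A) gives
  χ_A(x) = x^4 + 16*x^3 + 96*x^2 + 256*x + 256
which factors as (x + 4)^4. The eigenvalues (with algebraic multiplicities) are λ = -4 with multiplicity 4.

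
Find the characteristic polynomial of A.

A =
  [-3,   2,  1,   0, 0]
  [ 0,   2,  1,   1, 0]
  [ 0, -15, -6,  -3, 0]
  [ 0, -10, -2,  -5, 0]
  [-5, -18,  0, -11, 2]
x^5 + 10*x^4 + 30*x^3 - 135*x - 162

Expanding det(x·I − A) (e.g. by cofactor expansion or by noting that A is similar to its Jordan form J, which has the same characteristic polynomial as A) gives
  χ_A(x) = x^5 + 10*x^4 + 30*x^3 - 135*x - 162
which factors as (x - 2)*(x + 3)^4. The eigenvalues (with algebraic multiplicities) are λ = -3 with multiplicity 4, λ = 2 with multiplicity 1.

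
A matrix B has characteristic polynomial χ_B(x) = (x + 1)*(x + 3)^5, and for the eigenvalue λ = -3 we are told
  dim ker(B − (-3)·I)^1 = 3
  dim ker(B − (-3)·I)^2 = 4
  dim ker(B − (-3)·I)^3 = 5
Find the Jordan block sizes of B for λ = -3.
Block sizes for λ = -3: [3, 1, 1]

From the dimensions of kernels of powers, the number of Jordan blocks of size at least j is d_j − d_{j−1} where d_j = dim ker(N^j) (with d_0 = 0). Computing the differences gives [3, 1, 1].
The number of blocks of size exactly k is (#blocks of size ≥ k) − (#blocks of size ≥ k + 1), so the partition is: 2 block(s) of size 1, 1 block(s) of size 3.
In nonincreasing order the block sizes are [3, 1, 1].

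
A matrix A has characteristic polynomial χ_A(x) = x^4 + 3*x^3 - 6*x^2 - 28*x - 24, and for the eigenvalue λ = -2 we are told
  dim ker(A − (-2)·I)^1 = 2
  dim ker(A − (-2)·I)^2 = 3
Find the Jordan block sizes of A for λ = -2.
Block sizes for λ = -2: [2, 1]

From the dimensions of kernels of powers, the number of Jordan blocks of size at least j is d_j − d_{j−1} where d_j = dim ker(N^j) (with d_0 = 0). Computing the differences gives [2, 1].
The number of blocks of size exactly k is (#blocks of size ≥ k) − (#blocks of size ≥ k + 1), so the partition is: 1 block(s) of size 1, 1 block(s) of size 2.
In nonincreasing order the block sizes are [2, 1].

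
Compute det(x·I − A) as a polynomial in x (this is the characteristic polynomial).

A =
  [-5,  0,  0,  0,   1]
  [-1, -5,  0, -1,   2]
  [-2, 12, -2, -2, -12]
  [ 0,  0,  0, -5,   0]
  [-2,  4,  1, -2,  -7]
x^5 + 24*x^4 + 230*x^3 + 1100*x^2 + 2625*x + 2500

Expanding det(x·I − A) (e.g. by cofactor expansion or by noting that A is similar to its Jordan form J, which has the same characteristic polynomial as A) gives
  χ_A(x) = x^5 + 24*x^4 + 230*x^3 + 1100*x^2 + 2625*x + 2500
which factors as (x + 4)*(x + 5)^4. The eigenvalues (with algebraic multiplicities) are λ = -5 with multiplicity 4, λ = -4 with multiplicity 1.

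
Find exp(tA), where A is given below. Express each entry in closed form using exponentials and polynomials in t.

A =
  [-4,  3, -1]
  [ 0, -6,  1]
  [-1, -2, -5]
e^{tA} =
  [t^2*exp(-5*t) + t*exp(-5*t) + exp(-5*t), t^2*exp(-5*t) + 3*t*exp(-5*t), t^2*exp(-5*t) - t*exp(-5*t)]
  [-t^2*exp(-5*t)/2, -t^2*exp(-5*t)/2 - t*exp(-5*t) + exp(-5*t), -t^2*exp(-5*t)/2 + t*exp(-5*t)]
  [-t^2*exp(-5*t)/2 - t*exp(-5*t), -t^2*exp(-5*t)/2 - 2*t*exp(-5*t), -t^2*exp(-5*t)/2 + exp(-5*t)]

Strategy: write A = P · J · P⁻¹ where J is a Jordan canonical form, so e^{tA} = P · e^{tJ} · P⁻¹, and e^{tJ} can be computed block-by-block.

A has Jordan form
J =
  [-5,  1,  0]
  [ 0, -5,  1]
  [ 0,  0, -5]
(up to reordering of blocks).

Per-block formulas:
  For a 3×3 Jordan block J_3(-5): exp(t · J_3(-5)) = e^(-5t)·(I + t·N + (t^2/2)·N^2), where N is the 3×3 nilpotent shift.

After assembling e^{tJ} and conjugating by P, we get:

e^{tA} =
  [t^2*exp(-5*t) + t*exp(-5*t) + exp(-5*t), t^2*exp(-5*t) + 3*t*exp(-5*t), t^2*exp(-5*t) - t*exp(-5*t)]
  [-t^2*exp(-5*t)/2, -t^2*exp(-5*t)/2 - t*exp(-5*t) + exp(-5*t), -t^2*exp(-5*t)/2 + t*exp(-5*t)]
  [-t^2*exp(-5*t)/2 - t*exp(-5*t), -t^2*exp(-5*t)/2 - 2*t*exp(-5*t), -t^2*exp(-5*t)/2 + exp(-5*t)]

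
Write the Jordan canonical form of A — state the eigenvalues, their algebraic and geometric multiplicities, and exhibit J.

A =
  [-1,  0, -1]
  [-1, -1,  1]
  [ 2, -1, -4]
J_3(-2)

The characteristic polynomial is
  det(x·I − A) = x^3 + 6*x^2 + 12*x + 8 = (x + 2)^3

Eigenvalues and multiplicities (the geometric multiplicity of λ is n − rank(A − λI), which equals the number of Jordan blocks for λ):
  λ = -2: algebraic multiplicity = 3, geometric multiplicity = 1

Determining the block sizes for each eigenvalue:
  λ = -2: one block (gm = 1), so the single block has size am = 3 → block sizes [3]

Assembling the blocks gives a Jordan form
J =
  [-2,  1,  0]
  [ 0, -2,  1]
  [ 0,  0, -2]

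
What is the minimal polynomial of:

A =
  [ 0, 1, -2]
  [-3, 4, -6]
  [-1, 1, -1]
x^2 - 2*x + 1

The characteristic polynomial is χ_A(x) = (x - 1)^3, so the eigenvalues are known. The minimal polynomial is
  m_A(x) = Π_λ (x − λ)^{k_λ}
where k_λ is the size of the *largest* Jordan block for λ (equivalently, the smallest k with (A − λI)^k v = 0 for every generalised eigenvector v of λ).

  λ = 1: largest Jordan block has size 2, contributing (x − 1)^2

So m_A(x) = (x - 1)^2 = x^2 - 2*x + 1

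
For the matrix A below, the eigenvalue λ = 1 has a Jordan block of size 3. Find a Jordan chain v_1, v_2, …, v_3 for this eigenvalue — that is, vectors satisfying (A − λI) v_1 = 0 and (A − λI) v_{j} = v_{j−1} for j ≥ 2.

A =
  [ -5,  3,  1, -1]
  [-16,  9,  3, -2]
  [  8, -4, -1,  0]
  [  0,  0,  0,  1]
A Jordan chain for λ = 1 of length 3:
v_1 = (-4, -8, 0, 0)ᵀ
v_2 = (-6, -16, 8, 0)ᵀ
v_3 = (1, 0, 0, 0)ᵀ

Let N = A − (1)·I. We want v_3 with N^3 v_3 = 0 but N^2 v_3 ≠ 0; then v_{j-1} := N · v_j for j = 3, …, 2.

Pick v_3 = (1, 0, 0, 0)ᵀ.
Then v_2 = N · v_3 = (-6, -16, 8, 0)ᵀ.
Then v_1 = N · v_2 = (-4, -8, 0, 0)ᵀ.

Sanity check: (A − (1)·I) v_1 = (0, 0, 0, 0)ᵀ = 0. ✓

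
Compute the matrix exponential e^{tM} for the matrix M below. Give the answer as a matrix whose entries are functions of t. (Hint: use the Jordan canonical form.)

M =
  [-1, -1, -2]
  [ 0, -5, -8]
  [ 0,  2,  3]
e^{tM} =
  [exp(-t), -t*exp(-t), -2*t*exp(-t)]
  [0, -4*t*exp(-t) + exp(-t), -8*t*exp(-t)]
  [0, 2*t*exp(-t), 4*t*exp(-t) + exp(-t)]

Strategy: write M = P · J · P⁻¹ where J is a Jordan canonical form, so e^{tM} = P · e^{tJ} · P⁻¹, and e^{tJ} can be computed block-by-block.

M has Jordan form
J =
  [-1,  1,  0]
  [ 0, -1,  0]
  [ 0,  0, -1]
(up to reordering of blocks).

Per-block formulas:
  For a 1×1 block at λ = -1: exp(t · [-1]) = [e^(-1t)].
  For a 2×2 Jordan block J_2(-1): exp(t · J_2(-1)) = e^(-1t)·(I + t·N), where N is the 2×2 nilpotent shift.

After assembling e^{tJ} and conjugating by P, we get:

e^{tM} =
  [exp(-t), -t*exp(-t), -2*t*exp(-t)]
  [0, -4*t*exp(-t) + exp(-t), -8*t*exp(-t)]
  [0, 2*t*exp(-t), 4*t*exp(-t) + exp(-t)]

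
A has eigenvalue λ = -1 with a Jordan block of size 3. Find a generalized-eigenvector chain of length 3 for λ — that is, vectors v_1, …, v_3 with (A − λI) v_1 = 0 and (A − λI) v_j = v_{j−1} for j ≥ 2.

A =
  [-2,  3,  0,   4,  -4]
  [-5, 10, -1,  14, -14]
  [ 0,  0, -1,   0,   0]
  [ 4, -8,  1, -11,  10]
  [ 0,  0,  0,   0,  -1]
A Jordan chain for λ = -1 of length 3:
v_1 = (2, 6, 0, -4, 0)ᵀ
v_2 = (-1, -5, 0, 4, 0)ᵀ
v_3 = (1, 0, 0, 0, 0)ᵀ

Let N = A − (-1)·I. We want v_3 with N^3 v_3 = 0 but N^2 v_3 ≠ 0; then v_{j-1} := N · v_j for j = 3, …, 2.

Pick v_3 = (1, 0, 0, 0, 0)ᵀ.
Then v_2 = N · v_3 = (-1, -5, 0, 4, 0)ᵀ.
Then v_1 = N · v_2 = (2, 6, 0, -4, 0)ᵀ.

Sanity check: (A − (-1)·I) v_1 = (0, 0, 0, 0, 0)ᵀ = 0. ✓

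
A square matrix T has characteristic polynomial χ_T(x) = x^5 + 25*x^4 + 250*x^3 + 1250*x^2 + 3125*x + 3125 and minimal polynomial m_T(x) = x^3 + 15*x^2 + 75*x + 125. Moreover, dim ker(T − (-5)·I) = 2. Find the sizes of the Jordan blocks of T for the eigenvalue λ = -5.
Block sizes for λ = -5: [3, 2]

Step 1 — from the characteristic polynomial, algebraic multiplicity of λ = -5 is 5. From dim ker(T − (-5)·I) = 2, there are exactly 2 Jordan blocks for λ = -5.
Step 2 — from the minimal polynomial, the factor (x + 5)^3 tells us the largest block for λ = -5 has size 3.
Step 3 — with total size 5, 2 blocks, and largest block 3, the block sizes (in nonincreasing order) are [3, 2].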